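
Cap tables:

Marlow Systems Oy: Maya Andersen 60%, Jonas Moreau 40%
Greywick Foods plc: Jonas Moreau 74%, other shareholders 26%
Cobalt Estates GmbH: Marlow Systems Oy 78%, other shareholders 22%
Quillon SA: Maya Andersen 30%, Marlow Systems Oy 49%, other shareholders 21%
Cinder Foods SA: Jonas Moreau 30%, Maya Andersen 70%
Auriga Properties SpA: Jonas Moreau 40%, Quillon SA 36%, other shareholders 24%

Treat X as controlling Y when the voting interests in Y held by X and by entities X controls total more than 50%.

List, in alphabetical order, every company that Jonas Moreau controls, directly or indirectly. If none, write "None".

Jonas holds 74% of Greywick, so Jonas controls Greywick.
No other company's threshold is met.

Greywick Foods plc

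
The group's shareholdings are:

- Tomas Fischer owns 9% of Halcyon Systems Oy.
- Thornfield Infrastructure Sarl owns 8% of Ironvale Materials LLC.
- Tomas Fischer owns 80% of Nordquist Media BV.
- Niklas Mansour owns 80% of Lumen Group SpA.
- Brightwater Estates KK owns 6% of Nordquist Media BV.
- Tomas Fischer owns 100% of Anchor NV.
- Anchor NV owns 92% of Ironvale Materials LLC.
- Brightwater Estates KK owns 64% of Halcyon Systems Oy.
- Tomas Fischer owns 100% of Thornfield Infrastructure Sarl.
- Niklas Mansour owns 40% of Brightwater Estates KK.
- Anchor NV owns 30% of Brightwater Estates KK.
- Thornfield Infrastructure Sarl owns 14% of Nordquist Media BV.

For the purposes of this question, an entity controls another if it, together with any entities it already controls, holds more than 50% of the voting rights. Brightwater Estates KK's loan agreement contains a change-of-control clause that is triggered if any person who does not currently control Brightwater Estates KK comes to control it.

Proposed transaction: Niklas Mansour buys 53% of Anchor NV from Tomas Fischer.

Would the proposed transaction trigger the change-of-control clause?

The purchase adds only to Niklas's holdings (Tomas's stake shrinks), so Niklas is the only person who could newly come to control Brightwater.
Niklas holds 80% of Lumen, so Niklas controls Lumen.
In Brightwater, Niklas's side holds only 40%, not > 50%.
So before the transaction, Niklas does not control Brightwater.
After the purchase, Niklas holds 53% of Anchor directly, and Tomas's stake falls to 47%.
Niklas holds 53% of Anchor, so Niklas controls Anchor.
Anchor and Niklas together hold 30% + 40% = 70% of Brightwater, so Niklas controls Brightwater.
Niklas did not control Brightwater before and does after, so the clause is triggered.

Yes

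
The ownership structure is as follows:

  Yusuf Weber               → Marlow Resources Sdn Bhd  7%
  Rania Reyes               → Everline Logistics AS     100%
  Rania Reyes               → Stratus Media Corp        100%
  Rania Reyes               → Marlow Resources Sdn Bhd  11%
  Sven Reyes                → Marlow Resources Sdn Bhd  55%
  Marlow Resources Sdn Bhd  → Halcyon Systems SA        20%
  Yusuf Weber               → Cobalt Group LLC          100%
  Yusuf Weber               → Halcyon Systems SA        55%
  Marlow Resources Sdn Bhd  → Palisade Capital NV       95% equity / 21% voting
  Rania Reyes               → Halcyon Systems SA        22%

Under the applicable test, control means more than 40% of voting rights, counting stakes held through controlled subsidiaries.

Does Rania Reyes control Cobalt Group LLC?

No

Rania holds 100% of Stratus, so Rania controls Stratus.
Rania holds 100% of Everline, so Rania controls Everline.
Neither Rania nor any entity Rania controls holds any voting interest in Cobalt.
So Rania does not control Cobalt.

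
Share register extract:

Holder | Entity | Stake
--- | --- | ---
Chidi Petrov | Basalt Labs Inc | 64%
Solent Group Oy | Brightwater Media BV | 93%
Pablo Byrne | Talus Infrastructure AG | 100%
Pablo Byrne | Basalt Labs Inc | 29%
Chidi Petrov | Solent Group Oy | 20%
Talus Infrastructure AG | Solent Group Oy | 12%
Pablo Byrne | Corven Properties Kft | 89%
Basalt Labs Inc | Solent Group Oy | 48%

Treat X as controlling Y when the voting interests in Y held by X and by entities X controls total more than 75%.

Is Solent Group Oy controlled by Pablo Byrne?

Pablo holds 100% of Talus, so Pablo controls Talus.
Pablo holds 89% of Corven, so Pablo controls Corven.
In Solent, Pablo's side holds only 12%, not > 75%.
So Pablo does not control Solent.

No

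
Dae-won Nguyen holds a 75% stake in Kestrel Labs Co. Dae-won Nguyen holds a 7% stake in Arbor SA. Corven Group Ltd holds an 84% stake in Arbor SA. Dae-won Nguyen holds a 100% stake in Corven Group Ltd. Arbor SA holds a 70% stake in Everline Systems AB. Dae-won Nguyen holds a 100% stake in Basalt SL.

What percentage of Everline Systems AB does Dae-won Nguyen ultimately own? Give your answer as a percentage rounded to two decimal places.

63.70%

Dae-won reaches Everline along 2 paths.
Via Corven → Arbor: 100% × 84% × 70% = 58.8%.
Via Arbor: 7% × 70% = 4.9%.
Total: 58.8% + 4.9% = 63.7%.
Rounded: 63.70%.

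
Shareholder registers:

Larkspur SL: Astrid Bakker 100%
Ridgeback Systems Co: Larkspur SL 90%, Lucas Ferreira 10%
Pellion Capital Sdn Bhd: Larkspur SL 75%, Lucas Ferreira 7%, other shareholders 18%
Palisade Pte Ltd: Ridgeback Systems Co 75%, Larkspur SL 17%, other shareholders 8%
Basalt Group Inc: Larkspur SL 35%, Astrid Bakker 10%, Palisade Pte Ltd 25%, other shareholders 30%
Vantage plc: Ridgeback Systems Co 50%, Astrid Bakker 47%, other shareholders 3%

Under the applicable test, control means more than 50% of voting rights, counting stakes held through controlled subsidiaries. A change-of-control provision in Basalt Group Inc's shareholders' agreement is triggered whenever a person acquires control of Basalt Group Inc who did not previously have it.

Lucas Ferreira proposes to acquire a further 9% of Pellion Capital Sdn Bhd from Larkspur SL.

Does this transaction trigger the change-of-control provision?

No

The purchase adds only to Lucas's holdings (Larkspur's stake shrinks), so Lucas is the only person who could newly come to control Basalt.
Lucas's largest direct stake is 10% in Ridgeback, which does not meet the threshold, so Lucas controls no company.
Neither Lucas nor any entity Lucas controls holds any voting interest in Basalt.
So before the transaction, Lucas does not control Basalt.
After the purchase, Lucas's direct stake in Pellion rises to 7% + 9% = 16%, and Larkspur's stake falls to 66%.
Lucas's side now holds 16% of Pellion, not > 50%, so Lucas still does not control Pellion.
After the transaction, neither Lucas nor any entity Lucas controls holds a voting interest in Basalt, so Lucas still does not control it.
No new person acquires control, so the clause is not triggered.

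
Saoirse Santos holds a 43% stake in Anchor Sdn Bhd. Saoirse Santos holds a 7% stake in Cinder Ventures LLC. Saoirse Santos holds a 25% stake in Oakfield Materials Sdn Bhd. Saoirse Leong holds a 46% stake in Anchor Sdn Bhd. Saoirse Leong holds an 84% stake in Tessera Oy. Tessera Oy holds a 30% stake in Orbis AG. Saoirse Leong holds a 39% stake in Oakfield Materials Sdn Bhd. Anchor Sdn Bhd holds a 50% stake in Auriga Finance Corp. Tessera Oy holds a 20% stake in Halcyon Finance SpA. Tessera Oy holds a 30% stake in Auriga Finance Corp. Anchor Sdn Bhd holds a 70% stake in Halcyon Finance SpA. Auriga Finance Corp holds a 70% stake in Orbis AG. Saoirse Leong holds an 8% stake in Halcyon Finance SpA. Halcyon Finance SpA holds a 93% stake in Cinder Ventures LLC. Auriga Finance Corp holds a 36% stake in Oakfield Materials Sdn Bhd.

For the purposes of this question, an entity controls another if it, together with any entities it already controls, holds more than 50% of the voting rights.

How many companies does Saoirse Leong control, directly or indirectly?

1

Saoirse Leong holds 84% of Tessera, so Saoirse Leong controls Tessera.
No other company's threshold is met.
Saoirse Leong controls 1 company.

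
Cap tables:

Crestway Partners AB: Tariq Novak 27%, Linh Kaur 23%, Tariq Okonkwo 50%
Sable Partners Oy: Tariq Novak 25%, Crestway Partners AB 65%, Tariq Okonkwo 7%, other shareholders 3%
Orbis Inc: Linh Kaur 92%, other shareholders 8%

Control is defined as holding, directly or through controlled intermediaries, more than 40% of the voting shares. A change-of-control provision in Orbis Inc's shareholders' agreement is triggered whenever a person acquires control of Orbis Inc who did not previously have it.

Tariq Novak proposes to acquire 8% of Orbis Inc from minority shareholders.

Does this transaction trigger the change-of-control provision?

The purchase changes only Tariq Novak's holdings, so Tariq Novak is the only person who could newly come to control Orbis.
Tariq Novak's largest direct stake is 27% in Crestway, which does not meet the threshold, so Tariq Novak controls no company.
Neither Tariq Novak nor any entity Tariq Novak controls holds any voting interest in Orbis.
So before the transaction, Tariq Novak does not control Orbis.
After the purchase, Tariq Novak holds 8% of Orbis directly.
After the transaction, Tariq Novak's side holds 8% of Orbis, not > 40%, so Tariq Novak still does not control Orbis.
No new person acquires control, so the clause is not triggered.

No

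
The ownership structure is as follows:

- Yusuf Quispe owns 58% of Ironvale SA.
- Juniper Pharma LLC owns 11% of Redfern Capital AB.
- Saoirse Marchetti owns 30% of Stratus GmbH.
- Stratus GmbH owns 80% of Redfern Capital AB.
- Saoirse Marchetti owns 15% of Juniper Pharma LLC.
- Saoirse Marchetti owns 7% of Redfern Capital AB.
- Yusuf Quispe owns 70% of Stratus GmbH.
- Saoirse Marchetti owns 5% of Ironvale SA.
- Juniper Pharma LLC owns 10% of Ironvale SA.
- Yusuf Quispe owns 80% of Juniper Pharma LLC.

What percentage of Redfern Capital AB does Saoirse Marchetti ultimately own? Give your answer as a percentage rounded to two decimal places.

Saoirse reaches Redfern along 3 paths.
Direct stake: 7% = 7%.
Via Juniper: 15% × 11% = 1.65%.
Via Stratus: 30% × 80% = 24%.
Total: 7% + 1.65% + 24% = 32.65%.

32.65%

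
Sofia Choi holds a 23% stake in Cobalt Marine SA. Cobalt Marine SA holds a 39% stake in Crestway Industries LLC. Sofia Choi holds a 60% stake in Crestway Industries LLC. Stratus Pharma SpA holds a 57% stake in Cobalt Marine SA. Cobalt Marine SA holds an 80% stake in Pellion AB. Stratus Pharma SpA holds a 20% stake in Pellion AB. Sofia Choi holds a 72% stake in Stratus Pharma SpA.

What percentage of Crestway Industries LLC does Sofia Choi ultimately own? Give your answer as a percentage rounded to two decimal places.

84.98%

Sofia reaches Crestway along 3 paths.
Direct stake: 60% = 60%.
Via Stratus → Cobalt: 72% × 57% × 39% = 16.0056%.
Via Cobalt: 23% × 39% = 8.97%.
Total: 60% + 16.0056% + 8.97% = 84.9756%.
Rounded: 84.98%.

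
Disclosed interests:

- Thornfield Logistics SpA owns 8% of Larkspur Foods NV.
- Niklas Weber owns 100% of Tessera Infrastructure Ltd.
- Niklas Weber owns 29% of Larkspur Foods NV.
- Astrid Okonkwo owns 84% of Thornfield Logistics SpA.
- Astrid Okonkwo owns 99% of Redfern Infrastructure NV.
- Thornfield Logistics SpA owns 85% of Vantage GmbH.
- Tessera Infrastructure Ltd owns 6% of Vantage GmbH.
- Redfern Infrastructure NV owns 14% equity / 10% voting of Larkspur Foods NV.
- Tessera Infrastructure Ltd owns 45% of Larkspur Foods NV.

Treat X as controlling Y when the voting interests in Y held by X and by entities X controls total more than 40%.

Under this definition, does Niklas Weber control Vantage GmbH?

No

Niklas holds 100% of Tessera, so Niklas controls Tessera.
Tessera and Niklas together hold 45% + 29% = 74% of Larkspur, so Niklas controls Larkspur.
In Vantage, Niklas's side holds only 6%, not > 40%.
So Niklas does not control Vantage.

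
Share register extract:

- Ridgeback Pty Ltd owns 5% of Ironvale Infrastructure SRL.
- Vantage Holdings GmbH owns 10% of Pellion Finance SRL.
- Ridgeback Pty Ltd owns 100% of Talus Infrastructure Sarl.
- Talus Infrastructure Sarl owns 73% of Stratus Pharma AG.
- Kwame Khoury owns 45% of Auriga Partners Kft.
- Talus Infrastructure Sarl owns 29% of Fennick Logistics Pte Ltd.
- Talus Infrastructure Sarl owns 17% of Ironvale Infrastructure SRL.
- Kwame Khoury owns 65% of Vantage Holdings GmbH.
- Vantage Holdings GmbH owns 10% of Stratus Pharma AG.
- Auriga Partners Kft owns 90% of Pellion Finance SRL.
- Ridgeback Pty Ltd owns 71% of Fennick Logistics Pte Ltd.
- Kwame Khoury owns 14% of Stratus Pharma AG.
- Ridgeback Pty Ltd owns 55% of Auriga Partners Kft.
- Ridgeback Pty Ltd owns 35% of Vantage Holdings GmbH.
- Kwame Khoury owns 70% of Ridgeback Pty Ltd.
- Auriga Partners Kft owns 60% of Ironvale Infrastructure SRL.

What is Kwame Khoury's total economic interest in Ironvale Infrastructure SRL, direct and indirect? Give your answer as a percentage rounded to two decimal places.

65.50%

Kwame reaches Ironvale along 4 paths.
Via Ridgeback → Talus: 70% × 100% × 17% = 11.9%.
Via Ridgeback: 70% × 5% = 3.5%.
Via Auriga: 45% × 60% = 27%.
Via Ridgeback → Auriga: 70% × 55% × 60% = 23.1%.
Total: 11.9% + 3.5% + 27% + 23.1% = 65.5%.
Rounded: 65.50%.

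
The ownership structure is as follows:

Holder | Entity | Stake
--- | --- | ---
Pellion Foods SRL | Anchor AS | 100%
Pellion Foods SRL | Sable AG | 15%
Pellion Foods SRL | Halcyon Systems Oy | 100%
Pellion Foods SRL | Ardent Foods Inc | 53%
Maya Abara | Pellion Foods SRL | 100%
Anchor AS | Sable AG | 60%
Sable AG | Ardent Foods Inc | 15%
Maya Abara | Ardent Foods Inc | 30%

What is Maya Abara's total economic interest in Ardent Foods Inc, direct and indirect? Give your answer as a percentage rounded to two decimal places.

Maya reaches Ardent along 4 paths.
Direct stake: 30% = 30%.
Via Pellion → Anchor → Sable: 100% × 100% × 60% × 15% = 9%.
Via Pellion → Sable: 100% × 15% × 15% = 2.25%.
Via Pellion: 100% × 53% = 53%.
Total: 30% + 9% + 2.25% + 53% = 94.25%.

94.25%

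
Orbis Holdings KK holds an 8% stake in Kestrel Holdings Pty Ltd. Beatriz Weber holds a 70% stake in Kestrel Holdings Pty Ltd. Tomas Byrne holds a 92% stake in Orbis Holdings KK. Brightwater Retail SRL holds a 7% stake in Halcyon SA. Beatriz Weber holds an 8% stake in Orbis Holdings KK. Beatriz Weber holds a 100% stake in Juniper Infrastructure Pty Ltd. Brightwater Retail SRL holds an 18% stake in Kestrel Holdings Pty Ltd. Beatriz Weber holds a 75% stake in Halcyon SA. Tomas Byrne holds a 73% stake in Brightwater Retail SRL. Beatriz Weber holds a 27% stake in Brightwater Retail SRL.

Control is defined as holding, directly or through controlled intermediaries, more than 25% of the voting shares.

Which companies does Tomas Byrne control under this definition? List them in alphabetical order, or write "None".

Brightwater Retail SRL, Kestrel Holdings Pty Ltd, Orbis Holdings KK

Tomas holds 92% of Orbis, so Tomas controls Orbis.
Tomas holds 73% of Brightwater, so Tomas controls Brightwater.
Brightwater and Orbis together hold 18% + 8% = 26% of Kestrel, so Tomas controls Kestrel.
No other company's threshold is met.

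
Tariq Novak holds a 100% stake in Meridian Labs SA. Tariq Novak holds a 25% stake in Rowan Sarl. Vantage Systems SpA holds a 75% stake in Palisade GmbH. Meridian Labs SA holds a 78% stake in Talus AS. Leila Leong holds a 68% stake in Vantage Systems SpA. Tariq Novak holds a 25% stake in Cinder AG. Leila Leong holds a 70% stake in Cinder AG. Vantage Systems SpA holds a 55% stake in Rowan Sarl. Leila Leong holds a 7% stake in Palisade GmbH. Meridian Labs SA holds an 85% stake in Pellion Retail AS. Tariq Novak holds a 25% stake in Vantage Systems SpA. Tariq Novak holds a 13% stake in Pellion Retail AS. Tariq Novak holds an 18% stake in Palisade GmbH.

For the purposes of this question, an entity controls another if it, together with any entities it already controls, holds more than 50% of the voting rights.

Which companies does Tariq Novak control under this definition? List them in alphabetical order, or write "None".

Meridian Labs SA, Pellion Retail AS, Talus AS

Tariq holds 100% of Meridian, so Tariq controls Meridian.
Meridian holds 78% of Talus, so Tariq controls Talus.
Tariq and Meridian together hold 13% + 85% = 98% of Pellion, so Tariq controls Pellion.
No other company's threshold is met.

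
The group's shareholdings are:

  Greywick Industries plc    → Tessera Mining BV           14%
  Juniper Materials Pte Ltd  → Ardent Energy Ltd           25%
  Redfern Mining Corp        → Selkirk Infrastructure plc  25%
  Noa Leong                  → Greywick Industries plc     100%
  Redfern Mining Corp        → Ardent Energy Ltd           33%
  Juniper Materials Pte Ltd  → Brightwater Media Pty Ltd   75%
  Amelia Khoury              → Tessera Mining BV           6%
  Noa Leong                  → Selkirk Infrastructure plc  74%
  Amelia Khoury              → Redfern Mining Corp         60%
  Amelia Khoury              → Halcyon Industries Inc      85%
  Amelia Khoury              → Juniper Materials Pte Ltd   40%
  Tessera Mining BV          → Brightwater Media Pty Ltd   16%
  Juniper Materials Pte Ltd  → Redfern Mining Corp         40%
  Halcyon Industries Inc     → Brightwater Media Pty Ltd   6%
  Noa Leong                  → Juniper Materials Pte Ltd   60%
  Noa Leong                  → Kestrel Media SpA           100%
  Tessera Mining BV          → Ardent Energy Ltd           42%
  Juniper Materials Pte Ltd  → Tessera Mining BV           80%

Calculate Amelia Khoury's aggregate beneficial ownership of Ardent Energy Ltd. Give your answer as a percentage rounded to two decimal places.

Amelia reaches Ardent along 5 paths.
Via Redfern: 60% × 33% = 19.8%.
Via Juniper → Redfern: 40% × 40% × 33% = 5.28%.
Via Juniper → Tessera: 40% × 80% × 42% = 13.44%.
Via Tessera: 6% × 42% = 2.52%.
Via Juniper: 40% × 25% = 10%.
Total: 19.8% + 5.28% + 13.44% + 2.52% + 10% = 51.04%.

51.04%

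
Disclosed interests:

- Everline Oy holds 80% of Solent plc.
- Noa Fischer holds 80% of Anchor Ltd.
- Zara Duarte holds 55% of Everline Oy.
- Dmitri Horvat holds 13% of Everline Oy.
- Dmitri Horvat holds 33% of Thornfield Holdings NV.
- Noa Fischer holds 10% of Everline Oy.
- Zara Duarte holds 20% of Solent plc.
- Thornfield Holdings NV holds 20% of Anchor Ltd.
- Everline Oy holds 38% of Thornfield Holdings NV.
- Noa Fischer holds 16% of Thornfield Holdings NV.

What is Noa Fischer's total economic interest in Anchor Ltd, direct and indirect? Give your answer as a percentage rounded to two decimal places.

Noa reaches Anchor along 3 paths.
Via Everline → Thornfield: 10% × 38% × 20% = 0.76%.
Via Thornfield: 16% × 20% = 3.2%.
Direct stake: 80% = 80%.
Total: 0.76% + 3.2% + 80% = 83.96%.

83.96%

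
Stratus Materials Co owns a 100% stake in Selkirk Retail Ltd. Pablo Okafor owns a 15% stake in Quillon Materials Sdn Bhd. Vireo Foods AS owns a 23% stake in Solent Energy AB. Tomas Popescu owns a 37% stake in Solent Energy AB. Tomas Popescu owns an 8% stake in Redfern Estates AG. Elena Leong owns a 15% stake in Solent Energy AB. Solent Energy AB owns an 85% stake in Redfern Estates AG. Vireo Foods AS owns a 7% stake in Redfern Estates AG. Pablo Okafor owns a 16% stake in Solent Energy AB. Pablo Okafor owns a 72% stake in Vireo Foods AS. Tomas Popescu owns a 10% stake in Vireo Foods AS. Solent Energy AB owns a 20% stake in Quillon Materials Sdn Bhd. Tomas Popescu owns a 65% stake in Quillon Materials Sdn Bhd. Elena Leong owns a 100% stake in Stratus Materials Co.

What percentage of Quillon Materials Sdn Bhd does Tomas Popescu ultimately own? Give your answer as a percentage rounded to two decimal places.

Tomas reaches Quillon along 3 paths.
Via Solent: 37% × 20% = 7.4%.
Via Vireo → Solent: 10% × 23% × 20% = 0.46%.
Direct stake: 65% = 65%.
Total: 7.4% + 0.46% + 65% = 72.86%.

72.86%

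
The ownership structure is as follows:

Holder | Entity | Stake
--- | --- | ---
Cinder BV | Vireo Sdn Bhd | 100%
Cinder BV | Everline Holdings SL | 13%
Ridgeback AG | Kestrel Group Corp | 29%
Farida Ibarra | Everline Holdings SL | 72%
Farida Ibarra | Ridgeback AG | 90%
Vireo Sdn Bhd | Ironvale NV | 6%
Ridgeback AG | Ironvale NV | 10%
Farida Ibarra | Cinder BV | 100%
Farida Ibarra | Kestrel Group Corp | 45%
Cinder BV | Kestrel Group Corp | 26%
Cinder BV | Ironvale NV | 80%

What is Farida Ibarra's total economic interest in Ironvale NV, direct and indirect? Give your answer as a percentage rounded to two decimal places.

Farida reaches Ironvale along 3 paths.
Via Cinder: 100% × 80% = 80%.
Via Ridgeback: 90% × 10% = 9%.
Via Cinder → Vireo: 100% × 100% × 6% = 6%.
Total: 80% + 9% + 6% = 95%.
Rounded: 95.00%.

95.00%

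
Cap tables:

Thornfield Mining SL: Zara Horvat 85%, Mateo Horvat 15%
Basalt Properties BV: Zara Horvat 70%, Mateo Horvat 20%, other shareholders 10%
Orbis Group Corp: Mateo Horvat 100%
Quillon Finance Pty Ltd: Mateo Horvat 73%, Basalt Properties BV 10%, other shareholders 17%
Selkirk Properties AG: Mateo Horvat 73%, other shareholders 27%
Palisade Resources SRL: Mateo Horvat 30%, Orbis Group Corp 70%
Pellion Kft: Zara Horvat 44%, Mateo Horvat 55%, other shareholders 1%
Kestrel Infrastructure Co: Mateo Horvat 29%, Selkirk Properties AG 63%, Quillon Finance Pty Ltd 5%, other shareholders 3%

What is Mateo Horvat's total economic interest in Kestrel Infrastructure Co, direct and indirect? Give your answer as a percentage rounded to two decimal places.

Mateo reaches Kestrel along 4 paths.
Direct stake: 29% = 29%.
Via Selkirk: 73% × 63% = 45.99%.
Via Quillon: 73% × 5% = 3.65%.
Via Basalt → Quillon: 20% × 10% × 5% = 0.1%.
Total: 29% + 45.99% + 3.65% + 0.1% = 78.74%.

78.74%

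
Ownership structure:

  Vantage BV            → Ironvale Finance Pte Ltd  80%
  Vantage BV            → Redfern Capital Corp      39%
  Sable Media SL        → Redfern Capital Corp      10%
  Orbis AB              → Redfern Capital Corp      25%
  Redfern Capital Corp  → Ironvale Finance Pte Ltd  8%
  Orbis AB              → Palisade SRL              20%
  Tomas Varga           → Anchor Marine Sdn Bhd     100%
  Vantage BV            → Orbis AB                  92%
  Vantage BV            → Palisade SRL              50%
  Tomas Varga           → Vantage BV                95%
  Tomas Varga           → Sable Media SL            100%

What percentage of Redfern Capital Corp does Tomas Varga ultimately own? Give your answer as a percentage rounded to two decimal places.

Tomas reaches Redfern along 3 paths.
Via Sable: 100% × 10% = 10%.
Via Vantage → Orbis: 95% × 92% × 25% = 21.85%.
Via Vantage: 95% × 39% = 37.05%.
Total: 10% + 21.85% + 37.05% = 68.9%.
Rounded: 68.90%.

68.90%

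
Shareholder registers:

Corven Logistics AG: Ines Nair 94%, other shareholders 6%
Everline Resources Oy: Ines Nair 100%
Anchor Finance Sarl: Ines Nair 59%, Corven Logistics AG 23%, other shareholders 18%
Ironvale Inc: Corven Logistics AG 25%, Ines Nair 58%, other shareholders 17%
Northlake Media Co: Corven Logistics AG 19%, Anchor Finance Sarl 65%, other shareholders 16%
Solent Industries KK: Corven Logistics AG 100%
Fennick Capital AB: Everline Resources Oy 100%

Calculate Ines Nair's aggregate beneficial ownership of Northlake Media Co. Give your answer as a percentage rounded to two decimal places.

70.26%

Ines reaches Northlake along 3 paths.
Via Corven: 94% × 19% = 17.86%.
Via Anchor: 59% × 65% = 38.35%.
Via Corven → Anchor: 94% × 23% × 65% = 14.053%.
Total: 17.86% + 38.35% + 14.053% = 70.263%.
Rounded: 70.26%.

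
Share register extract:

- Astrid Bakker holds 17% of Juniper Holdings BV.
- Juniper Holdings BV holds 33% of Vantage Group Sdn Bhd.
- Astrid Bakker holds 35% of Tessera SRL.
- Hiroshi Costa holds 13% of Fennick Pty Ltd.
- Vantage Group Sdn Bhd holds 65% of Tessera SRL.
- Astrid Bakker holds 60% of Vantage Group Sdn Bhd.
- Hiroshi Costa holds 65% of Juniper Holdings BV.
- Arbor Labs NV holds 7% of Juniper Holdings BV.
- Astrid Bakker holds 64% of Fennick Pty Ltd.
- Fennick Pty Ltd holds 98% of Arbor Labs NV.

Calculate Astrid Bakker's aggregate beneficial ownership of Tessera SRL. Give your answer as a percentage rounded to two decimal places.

78.59%

Astrid reaches Tessera along 4 paths.
Direct stake: 35% = 35%.
Via Vantage: 60% × 65% = 39%.
Via Juniper → Vantage: 17% × 33% × 65% = 3.6465%.
Via Fennick → Arbor → Juniper → Vantage: 64% × 98% × 7% × 33% × 65% = 0.9417408%.
Total: 35% + 39% + 3.6465% + 0.9417408% = 78.5882408%.
Rounded: 78.59%.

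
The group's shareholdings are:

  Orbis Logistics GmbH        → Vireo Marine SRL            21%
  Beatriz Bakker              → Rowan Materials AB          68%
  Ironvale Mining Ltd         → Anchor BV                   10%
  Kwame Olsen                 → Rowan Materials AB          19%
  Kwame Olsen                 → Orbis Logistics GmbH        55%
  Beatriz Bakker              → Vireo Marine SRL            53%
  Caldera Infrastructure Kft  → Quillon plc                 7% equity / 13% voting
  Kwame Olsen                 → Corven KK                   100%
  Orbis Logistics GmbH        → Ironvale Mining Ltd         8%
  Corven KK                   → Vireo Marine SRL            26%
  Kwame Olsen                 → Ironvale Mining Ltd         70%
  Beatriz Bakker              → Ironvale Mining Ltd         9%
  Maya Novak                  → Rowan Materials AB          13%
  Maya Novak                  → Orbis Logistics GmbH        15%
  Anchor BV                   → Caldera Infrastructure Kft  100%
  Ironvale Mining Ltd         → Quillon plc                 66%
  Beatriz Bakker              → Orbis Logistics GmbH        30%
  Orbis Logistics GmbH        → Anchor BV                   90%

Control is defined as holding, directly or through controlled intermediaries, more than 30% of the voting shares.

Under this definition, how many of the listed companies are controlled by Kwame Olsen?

Kwame holds 55% of Orbis, so Kwame controls Orbis.
Orbis and Kwame together hold 8% + 70% = 78% of Ironvale, so Kwame controls Ironvale.
Kwame holds 100% of Corven, so Kwame controls Corven.
Orbis and Ironvale together hold 90% + 10% = 100% of Anchor, so Kwame controls Anchor.
Orbis and Corven together hold 21% + 26% = 47% of Vireo, so Kwame controls Vireo.
Anchor holds 100% of Caldera, so Kwame controls Caldera.
Ironvale and Caldera together hold 66% + 13% = 79% of Quillon, so Kwame controls Quillon.
No other company's threshold is met.
Kwame controls 7 companies.

7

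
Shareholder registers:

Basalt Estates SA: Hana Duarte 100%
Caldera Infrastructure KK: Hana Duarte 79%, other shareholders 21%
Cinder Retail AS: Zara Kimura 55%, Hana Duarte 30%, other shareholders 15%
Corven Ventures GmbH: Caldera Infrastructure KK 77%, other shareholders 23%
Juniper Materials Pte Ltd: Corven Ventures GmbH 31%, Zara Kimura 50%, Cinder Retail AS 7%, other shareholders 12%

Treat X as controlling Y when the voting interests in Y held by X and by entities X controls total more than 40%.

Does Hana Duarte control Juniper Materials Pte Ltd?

Hana holds 100% of Basalt, so Hana controls Basalt.
Hana holds 79% of Caldera, so Hana controls Caldera.
Caldera holds 77% of Corven, so Hana controls Corven.
In Juniper, Hana's side holds only 31%, not > 40%.
So Hana does not control Juniper.

No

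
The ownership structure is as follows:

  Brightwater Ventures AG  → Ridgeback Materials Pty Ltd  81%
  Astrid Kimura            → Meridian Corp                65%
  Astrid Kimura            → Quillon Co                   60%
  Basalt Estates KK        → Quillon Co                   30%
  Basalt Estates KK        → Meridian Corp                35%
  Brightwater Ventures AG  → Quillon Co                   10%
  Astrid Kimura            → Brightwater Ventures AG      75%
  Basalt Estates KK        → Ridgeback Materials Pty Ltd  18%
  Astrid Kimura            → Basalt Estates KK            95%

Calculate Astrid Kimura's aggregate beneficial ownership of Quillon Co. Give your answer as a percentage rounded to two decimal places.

96.00%

Astrid reaches Quillon along 3 paths.
Via Brightwater: 75% × 10% = 7.5%.
Direct stake: 60% = 60%.
Via Basalt: 95% × 30% = 28.5%.
Total: 7.5% + 60% + 28.5% = 96%.
Rounded: 96.00%.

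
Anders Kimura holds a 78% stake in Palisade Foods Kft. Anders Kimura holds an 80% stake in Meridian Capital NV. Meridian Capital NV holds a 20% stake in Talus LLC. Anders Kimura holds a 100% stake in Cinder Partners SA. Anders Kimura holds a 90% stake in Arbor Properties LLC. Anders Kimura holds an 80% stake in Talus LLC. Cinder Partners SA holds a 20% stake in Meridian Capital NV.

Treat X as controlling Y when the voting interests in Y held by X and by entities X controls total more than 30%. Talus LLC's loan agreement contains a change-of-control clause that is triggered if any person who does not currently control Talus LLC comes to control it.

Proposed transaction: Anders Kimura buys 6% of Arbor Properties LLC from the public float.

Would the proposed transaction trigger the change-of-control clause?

No

The purchase changes only Anders's holdings, so Anders is the only person who could newly come to control Talus.
Anders holds 100% of Cinder, so Anders controls Cinder.
Anders and Cinder together hold 80% + 20% = 100% of Meridian, so Anders controls Meridian.
Meridian and Anders together hold 20% + 80% = 100% of Talus, so Anders controls Talus.
So Anders already controls Talus before the transaction.
After the purchase, Anders's direct stake in Arbor rises to 90% + 6% = 96%.
Anders controlled Talus already, so this is not a new person acquiring control; every other person's position is unchanged or reduced.
No new person acquires control, so the clause is not triggered.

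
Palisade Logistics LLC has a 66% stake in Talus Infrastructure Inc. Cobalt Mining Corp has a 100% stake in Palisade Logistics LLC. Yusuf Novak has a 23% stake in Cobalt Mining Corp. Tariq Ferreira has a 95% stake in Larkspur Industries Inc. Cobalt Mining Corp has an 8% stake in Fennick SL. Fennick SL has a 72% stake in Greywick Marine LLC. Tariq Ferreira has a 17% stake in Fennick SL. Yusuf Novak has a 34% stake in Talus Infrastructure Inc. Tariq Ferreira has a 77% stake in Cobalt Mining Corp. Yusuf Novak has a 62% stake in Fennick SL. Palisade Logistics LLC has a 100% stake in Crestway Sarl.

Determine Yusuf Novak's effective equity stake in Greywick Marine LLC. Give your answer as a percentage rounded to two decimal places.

45.96%

Yusuf reaches Greywick along 2 paths.
Via Fennick: 62% × 72% = 44.64%.
Via Cobalt → Fennick: 23% × 8% × 72% = 1.3248%.
Total: 44.64% + 1.3248% = 45.9648%.
Rounded: 45.96%.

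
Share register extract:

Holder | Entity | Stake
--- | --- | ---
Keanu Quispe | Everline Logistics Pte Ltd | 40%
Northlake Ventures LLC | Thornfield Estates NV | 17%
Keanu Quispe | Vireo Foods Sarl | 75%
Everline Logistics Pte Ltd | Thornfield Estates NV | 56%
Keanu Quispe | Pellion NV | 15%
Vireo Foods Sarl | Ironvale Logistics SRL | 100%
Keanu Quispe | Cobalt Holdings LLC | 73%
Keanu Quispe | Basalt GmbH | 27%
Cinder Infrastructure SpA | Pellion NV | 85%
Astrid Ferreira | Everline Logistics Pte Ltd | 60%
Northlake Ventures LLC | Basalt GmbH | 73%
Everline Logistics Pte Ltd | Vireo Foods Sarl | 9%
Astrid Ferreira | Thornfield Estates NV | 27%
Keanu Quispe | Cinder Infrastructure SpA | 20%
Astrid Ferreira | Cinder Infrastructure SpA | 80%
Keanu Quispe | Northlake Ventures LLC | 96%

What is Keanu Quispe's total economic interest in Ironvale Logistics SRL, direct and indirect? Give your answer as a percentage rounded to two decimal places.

Keanu reaches Ironvale along 2 paths.
Via Vireo: 75% × 100% = 75%.
Via Everline → Vireo: 40% × 9% × 100% = 3.6%.
Total: 75% + 3.6% = 78.6%.
Rounded: 78.60%.

78.60%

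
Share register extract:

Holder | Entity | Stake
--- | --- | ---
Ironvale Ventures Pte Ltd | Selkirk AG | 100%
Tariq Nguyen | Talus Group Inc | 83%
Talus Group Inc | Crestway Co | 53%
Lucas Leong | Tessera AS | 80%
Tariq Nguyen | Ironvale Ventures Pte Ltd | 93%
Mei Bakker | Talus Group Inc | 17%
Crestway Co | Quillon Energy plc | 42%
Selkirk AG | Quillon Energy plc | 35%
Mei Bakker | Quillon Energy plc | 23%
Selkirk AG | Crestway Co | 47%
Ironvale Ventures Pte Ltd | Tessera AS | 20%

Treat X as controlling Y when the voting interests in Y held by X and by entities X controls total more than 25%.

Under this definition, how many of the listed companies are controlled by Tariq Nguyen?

Tariq holds 93% of Ironvale, so Tariq controls Ironvale.
Ironvale holds 100% of Selkirk, so Tariq controls Selkirk.
Tariq holds 83% of Talus, so Tariq controls Talus.
Talus and Selkirk together hold 53% + 47% = 100% of Crestway, so Tariq controls Crestway.
Selkirk and Crestway together hold 35% + 42% = 77% of Quillon, so Tariq controls Quillon.
No other company's threshold is met.
Tariq controls 5 companies.

5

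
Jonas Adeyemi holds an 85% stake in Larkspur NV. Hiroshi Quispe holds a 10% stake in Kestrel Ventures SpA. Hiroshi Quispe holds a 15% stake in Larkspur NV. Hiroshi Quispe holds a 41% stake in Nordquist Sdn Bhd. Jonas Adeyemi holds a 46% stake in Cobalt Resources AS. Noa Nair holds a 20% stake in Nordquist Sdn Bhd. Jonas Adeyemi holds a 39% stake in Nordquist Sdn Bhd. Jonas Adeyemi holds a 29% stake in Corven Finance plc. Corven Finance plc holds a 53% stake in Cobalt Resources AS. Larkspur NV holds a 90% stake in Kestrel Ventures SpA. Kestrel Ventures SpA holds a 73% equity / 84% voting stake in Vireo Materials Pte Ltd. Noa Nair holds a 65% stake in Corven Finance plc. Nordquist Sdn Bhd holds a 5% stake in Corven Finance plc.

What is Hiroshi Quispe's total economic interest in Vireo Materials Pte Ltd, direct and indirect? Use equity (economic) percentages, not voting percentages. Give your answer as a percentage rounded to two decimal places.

17.16%

Hiroshi reaches Vireo along 2 paths.
Via Kestrel: 10% × 73% = 7.3%.
Via Larkspur → Kestrel: 15% × 90% × 73% = 9.855%.
Total: 7.3% + 9.855% = 17.155%.
Rounded: 17.16%.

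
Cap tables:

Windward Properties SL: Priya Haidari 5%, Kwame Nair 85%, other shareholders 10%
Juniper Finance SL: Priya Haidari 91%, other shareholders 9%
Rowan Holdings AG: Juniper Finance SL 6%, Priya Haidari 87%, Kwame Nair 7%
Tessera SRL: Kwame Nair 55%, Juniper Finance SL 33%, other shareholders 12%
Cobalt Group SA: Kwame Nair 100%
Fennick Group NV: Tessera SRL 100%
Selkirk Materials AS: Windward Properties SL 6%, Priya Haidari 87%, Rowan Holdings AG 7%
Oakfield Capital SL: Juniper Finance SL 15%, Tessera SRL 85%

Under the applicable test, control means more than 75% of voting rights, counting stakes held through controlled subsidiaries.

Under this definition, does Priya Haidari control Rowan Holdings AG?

Priya holds 91% of Juniper, so Priya controls Juniper.
Juniper and Priya together hold 6% + 87% = 93% of Rowan, so Priya controls Rowan.

Yes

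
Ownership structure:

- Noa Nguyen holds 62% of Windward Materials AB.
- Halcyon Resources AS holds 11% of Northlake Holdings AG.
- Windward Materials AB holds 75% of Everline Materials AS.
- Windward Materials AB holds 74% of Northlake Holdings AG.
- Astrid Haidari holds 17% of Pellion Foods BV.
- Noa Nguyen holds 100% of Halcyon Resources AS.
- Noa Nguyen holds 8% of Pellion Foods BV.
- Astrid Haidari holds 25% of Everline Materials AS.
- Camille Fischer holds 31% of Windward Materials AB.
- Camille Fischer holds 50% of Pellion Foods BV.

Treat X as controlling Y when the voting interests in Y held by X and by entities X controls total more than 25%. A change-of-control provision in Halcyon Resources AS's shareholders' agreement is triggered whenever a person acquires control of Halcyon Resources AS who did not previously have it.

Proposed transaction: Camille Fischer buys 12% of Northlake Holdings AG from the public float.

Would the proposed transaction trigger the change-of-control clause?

The purchase changes only Camille's holdings, so Camille is the only person who could newly come to control Halcyon.
Camille holds 31% of Windward, so Camille controls Windward.
Windward holds 75% of Everline, so Camille controls Everline.
Camille holds 50% of Pellion, so Camille controls Pellion.
Windward holds 74% of Northlake, so Camille controls Northlake.
Neither Camille nor any entity Camille controls holds any voting interest in Halcyon.
So before the transaction, Camille does not control Halcyon.
After the purchase, Camille holds 12% of Northlake directly.
Windward and Camille together hold 74% + 12% = 86% of Northlake, so Camille controls Northlake.
After the transaction, neither Camille nor any entity Camille controls holds a voting interest in Halcyon, so Camille still does not control it.
No new person acquires control, so the clause is not triggered.

No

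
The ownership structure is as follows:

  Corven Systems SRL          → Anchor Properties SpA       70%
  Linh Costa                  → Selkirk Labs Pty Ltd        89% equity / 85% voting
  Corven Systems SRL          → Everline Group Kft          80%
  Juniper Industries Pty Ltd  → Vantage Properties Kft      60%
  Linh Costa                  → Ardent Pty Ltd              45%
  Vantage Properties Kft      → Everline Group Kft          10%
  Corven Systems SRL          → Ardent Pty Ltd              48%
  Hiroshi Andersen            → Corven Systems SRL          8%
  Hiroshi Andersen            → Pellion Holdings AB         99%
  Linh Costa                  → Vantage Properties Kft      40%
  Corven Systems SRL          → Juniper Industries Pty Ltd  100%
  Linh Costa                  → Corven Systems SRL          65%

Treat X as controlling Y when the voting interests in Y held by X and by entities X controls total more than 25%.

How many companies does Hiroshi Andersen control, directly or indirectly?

Hiroshi holds 99% of Pellion, so Hiroshi controls Pellion.
No other company's threshold is met.
Hiroshi controls 1 company.

1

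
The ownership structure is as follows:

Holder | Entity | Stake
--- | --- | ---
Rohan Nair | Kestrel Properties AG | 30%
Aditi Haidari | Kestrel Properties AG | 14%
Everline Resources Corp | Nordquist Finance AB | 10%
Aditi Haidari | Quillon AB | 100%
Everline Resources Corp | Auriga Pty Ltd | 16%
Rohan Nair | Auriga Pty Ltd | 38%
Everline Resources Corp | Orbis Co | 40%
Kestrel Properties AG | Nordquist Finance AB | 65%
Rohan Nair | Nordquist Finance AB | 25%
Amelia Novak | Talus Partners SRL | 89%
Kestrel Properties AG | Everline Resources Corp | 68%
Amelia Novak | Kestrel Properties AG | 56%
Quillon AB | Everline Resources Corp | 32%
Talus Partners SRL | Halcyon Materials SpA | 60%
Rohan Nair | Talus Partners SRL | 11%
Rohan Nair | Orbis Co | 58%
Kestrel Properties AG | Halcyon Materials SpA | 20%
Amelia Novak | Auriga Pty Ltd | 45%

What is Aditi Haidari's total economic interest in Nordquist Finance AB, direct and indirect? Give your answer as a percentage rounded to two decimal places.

Aditi reaches Nordquist along 3 paths.
Via Kestrel: 14% × 65% = 9.1%.
Via Quillon → Everline: 100% × 32% × 10% = 3.2%.
Via Kestrel → Everline: 14% × 68% × 10% = 0.952%.
Total: 9.1% + 3.2% + 0.952% = 13.252%.
Rounded: 13.25%.

13.25%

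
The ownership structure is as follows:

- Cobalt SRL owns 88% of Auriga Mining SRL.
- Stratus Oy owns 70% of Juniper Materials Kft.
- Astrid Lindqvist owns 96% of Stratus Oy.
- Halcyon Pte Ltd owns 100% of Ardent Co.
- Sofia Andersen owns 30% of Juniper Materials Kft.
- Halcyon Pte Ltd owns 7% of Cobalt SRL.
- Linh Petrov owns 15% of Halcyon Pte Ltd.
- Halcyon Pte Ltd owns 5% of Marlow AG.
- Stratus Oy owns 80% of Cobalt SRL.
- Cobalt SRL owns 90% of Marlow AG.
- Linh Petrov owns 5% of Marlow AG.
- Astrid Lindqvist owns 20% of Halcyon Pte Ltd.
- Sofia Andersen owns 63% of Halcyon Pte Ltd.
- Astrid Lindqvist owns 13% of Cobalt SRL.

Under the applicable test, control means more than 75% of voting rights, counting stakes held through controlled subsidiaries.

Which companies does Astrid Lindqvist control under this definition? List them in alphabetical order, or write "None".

Astrid holds 96% of Stratus, so Astrid controls Stratus.
Stratus and Astrid together hold 80% + 13% = 93% of Cobalt, so Astrid controls Cobalt.
Cobalt holds 90% of Marlow, so Astrid controls Marlow.
Cobalt holds 88% of Auriga, so Astrid controls Auriga.
No other company's threshold is met.

Auriga Mining SRL, Cobalt SRL, Marlow AG, Stratus Oy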